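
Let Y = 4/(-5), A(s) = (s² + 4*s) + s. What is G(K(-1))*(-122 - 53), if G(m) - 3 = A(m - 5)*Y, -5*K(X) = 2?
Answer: -1113/5 ≈ -222.60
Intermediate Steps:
A(s) = s² + 5*s
K(X) = -⅖ (K(X) = -⅕*2 = -⅖)
Y = -⅘ (Y = 4*(-⅕) = -⅘ ≈ -0.80000)
G(m) = 3 - 4*m*(-5 + m)/5 (G(m) = 3 + ((m - 5)*(5 + (m - 5)))*(-⅘) = 3 + ((-5 + m)*(5 + (-5 + m)))*(-⅘) = 3 + ((-5 + m)*m)*(-⅘) = 3 + (m*(-5 + m))*(-⅘) = 3 - 4*m*(-5 + m)/5)
G(K(-1))*(-122 - 53) = (3 - ⅘*(-⅖)*(-5 - ⅖))*(-122 - 53) = (3 - ⅘*(-⅖)*(-27/5))*(-175) = (3 - 216/125)*(-175) = (159/125)*(-175) = -1113/5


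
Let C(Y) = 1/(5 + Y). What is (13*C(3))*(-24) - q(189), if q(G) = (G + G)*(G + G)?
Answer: -142923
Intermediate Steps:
q(G) = 4*G² (q(G) = (2*G)*(2*G) = 4*G²)
(13*C(3))*(-24) - q(189) = (13/(5 + 3))*(-24) - 4*189² = (13/8)*(-24) - 4*35721 = (13*(⅛))*(-24) - 1*142884 = (13/8)*(-24) - 142884 = -39 - 142884 = -142923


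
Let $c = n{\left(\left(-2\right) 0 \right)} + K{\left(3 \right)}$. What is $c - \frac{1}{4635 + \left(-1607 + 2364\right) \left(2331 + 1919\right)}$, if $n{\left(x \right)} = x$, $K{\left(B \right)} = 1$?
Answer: $\frac{3221884}{3221885} \approx 1.0$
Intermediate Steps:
$c = 1$ ($c = \left(-2\right) 0 + 1 = 0 + 1 = 1$)
$c - \frac{1}{4635 + \left(-1607 + 2364\right) \left(2331 + 1919\right)} = 1 - \frac{1}{4635 + \left(-1607 + 2364\right) \left(2331 + 1919\right)} = 1 - \frac{1}{4635 + 757 \cdot 4250} = 1 - \frac{1}{4635 + 3217250} = 1 - \frac{1}{3221885} = \frac{3221884}{3221885}$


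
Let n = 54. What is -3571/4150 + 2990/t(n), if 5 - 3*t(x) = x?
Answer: -37400479/203350 ≈ -183.92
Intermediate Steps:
t(x) = 5/3 - x/3
-3571/4150 + 2990/t(n) = -3571/4150 + 2990/(5/3 - ⅓*54) = -3571*1/4150 + 2990/(5/3 - 18) = -3571/4150 + 2990/(-49/3) = -3571/4150 + 2990*(-3/49) = -3571/4150 - 8970/49 = -37400479/203350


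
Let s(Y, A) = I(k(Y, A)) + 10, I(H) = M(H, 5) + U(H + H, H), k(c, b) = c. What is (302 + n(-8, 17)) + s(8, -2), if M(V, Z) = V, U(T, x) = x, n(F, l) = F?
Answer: 320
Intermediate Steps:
I(H) = 2*H (I(H) = H + H = 2*H)
s(Y, A) = 10 + 2*Y (s(Y, A) = 2*Y + 10 = 10 + 2*Y)
(302 + n(-8, 17)) + s(8, -2) = (302 - 8) + (10 + 2*8) = 294 + (10 + 16) = 294 + 26 = 320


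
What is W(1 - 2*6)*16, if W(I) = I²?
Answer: 1936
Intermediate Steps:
W(1 - 2*6)*16 = (1 - 2*6)²*16 = (1 - 12)²*16 = (-11)²*16 = 121*16 = 1936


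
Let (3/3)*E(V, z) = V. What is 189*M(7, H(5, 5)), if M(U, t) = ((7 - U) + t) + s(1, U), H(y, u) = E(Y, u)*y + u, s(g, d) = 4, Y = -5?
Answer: -3024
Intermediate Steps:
E(V, z) = V
H(y, u) = u - 5*y (H(y, u) = -5*y + u = u - 5*y)
M(U, t) = 11 + t - U (M(U, t) = ((7 - U) + t) + 4 = (7 + t - U) + 4 = 11 + t - U)
189*M(7, H(5, 5)) = 189*(11 + (5 - 5*5) - 1*7) = 189*(11 + (5 - 25) - 7) = 189*(11 - 20 - 7) = 189*(-16) = -3024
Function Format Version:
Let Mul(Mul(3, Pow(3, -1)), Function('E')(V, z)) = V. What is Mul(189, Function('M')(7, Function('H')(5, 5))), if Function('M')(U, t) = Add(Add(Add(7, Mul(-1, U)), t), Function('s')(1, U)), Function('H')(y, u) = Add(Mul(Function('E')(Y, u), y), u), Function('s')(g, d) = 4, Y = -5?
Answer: -3024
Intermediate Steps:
Function('E')(V, z) = V
Function('H')(y, u) = Add(u, Mul(-5, y)) (Function('H')(y, u) = Add(Mul(-5, y), u) = Add(u, Mul(-5, y)))
Function('M')(U, t) = Add(11, t, Mul(-1, U)) (Function('M')(U, t) = Add(Add(Add(7, Mul(-1, U)), t), 4) = Add(Add(7, t, Mul(-1, U)), 4) = Add(11, t, Mul(-1, U)))
Mul(189, Function('M')(7, Function('H')(5, 5))) = Mul(189, Add(11, Add(5, Mul(-5, 5)), Mul(-1, 7))) = Mul(189, Add(11, Add(5, -25), -7)) = Mul(189, Add(11, -20, -7)) = Mul(189, -16) = -3024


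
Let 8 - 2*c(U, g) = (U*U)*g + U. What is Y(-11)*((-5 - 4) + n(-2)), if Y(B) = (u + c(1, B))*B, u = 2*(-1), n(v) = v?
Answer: 847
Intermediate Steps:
c(U, g) = 4 - U/2 - g*U²/2 (c(U, g) = 4 - ((U*U)*g + U)/2 = 4 - (U²*g + U)/2 = 4 - (g*U² + U)/2 = 4 - (U + g*U²)/2 = 4 + (-U/2 - g*U²/2) = 4 - U/2 - g*U²/2)
u = -2
Y(B) = B*(3/2 - B/2) (Y(B) = (-2 + (4 - ½*1 - ½*B*1²))*B = (-2 + (4 - ½ - ½*B*1))*B = (-2 + (4 - ½ - B/2))*B = (-2 + (7/2 - B/2))*B = (3/2 - B/2)*B = B*(3/2 - B/2))
Y(-11)*((-5 - 4) + n(-2)) = ((½)*(-11)*(3 - 1*(-11)))*((-5 - 4) - 2) = ((½)*(-11)*(3 + 11))*(-9 - 2) = ((½)*(-11)*14)*(-11) = -77*(-11) = 847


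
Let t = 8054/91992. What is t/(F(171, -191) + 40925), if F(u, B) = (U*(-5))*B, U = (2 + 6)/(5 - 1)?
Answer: 4027/1970238660 ≈ 2.0439e-6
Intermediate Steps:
t = 4027/45996 (t = 8054*(1/91992) = 4027/45996 ≈ 0.087551)
U = 2 (U = 8/4 = 8*(¼) = 2)
F(u, B) = -10*B (F(u, B) = (2*(-5))*B = -10*B)
t/(F(171, -191) + 40925) = 4027/(45996*(-10*(-191) + 40925)) = 4027/(45996*(1910 + 40925)) = (4027/45996)/42835 = (4027/45996)*(1/42835) = 4027/1970238660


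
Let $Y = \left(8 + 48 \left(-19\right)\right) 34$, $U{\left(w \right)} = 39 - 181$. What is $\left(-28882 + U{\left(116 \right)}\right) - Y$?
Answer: $1712$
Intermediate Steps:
$U{\left(w \right)} = -142$
$Y = -30736$ ($Y = \left(8 - 912\right) 34 = \left(-904\right) 34 = -30736$)
$\left(-28882 + U{\left(116 \right)}\right) - Y = \left(-28882 - 142\right) - -30736 = -29024 + 30736 = 1712$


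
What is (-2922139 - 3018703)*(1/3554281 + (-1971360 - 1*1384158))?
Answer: 70853178077149272994/3554281 ≈ 1.9935e+13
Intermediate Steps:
(-2922139 - 3018703)*(1/3554281 + (-1971360 - 1*1384158)) = -5940842*(1/3554281 + (-1971360 - 1384158)) = -5940842*(1/3554281 - 3355518) = -5940842*(-11926453872557/3554281) = 70853178077149272994/3554281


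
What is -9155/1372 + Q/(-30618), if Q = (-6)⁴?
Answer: -248753/37044 ≈ -6.7151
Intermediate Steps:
Q = 1296
-9155/1372 + Q/(-30618) = -9155/1372 + 1296/(-30618) = -9155*1/1372 + 1296*(-1/30618) = -9155/1372 - 8/189 = -248753/37044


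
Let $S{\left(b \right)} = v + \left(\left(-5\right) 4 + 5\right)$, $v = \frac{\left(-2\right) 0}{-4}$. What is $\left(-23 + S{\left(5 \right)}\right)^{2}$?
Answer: $1444$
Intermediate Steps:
$v = 0$ ($v = 0 \left(- \frac{1}{4}\right) = 0$)
$S{\left(b \right)} = -15$ ($S{\left(b \right)} = 0 + \left(\left(-5\right) 4 + 5\right) = 0 + \left(-20 + 5\right) = 0 - 15 = -15$)
$\left(-23 + S{\left(5 \right)}\right)^{2} = \left(-23 - 15\right)^{2} = \left(-38\right)^{2} = 1444$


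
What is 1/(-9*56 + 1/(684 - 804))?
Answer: -120/60481 ≈ -0.0019841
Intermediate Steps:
1/(-9*56 + 1/(684 - 804)) = 1/(-504 + 1/(-120)) = 1/(-504 - 1/120) = 1/(-60481/120) = -120/60481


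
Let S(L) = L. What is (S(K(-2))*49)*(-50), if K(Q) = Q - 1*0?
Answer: 4900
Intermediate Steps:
K(Q) = Q (K(Q) = Q + 0 = Q)
(S(K(-2))*49)*(-50) = -2*49*(-50) = -98*(-50) = 4900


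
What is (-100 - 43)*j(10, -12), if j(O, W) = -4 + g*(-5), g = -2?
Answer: -858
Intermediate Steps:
j(O, W) = 6 (j(O, W) = -4 - 2*(-5) = -4 + 10 = 6)
(-100 - 43)*j(10, -12) = (-100 - 43)*6 = -143*6 = -858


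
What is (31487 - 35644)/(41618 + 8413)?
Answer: -4157/50031 ≈ -0.083089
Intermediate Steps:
(31487 - 35644)/(41618 + 8413) = -4157/50031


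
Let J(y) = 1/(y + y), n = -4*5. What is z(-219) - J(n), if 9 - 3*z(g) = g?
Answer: 3041/40 ≈ 76.025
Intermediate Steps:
n = -20
J(y) = 1/(2*y)
z(g) = 3 - g/3
z(-219) - J(n) = (3 - 1/3*(-219)) - 1/(2*(-20)) = (3 + 73) - (-1)/(2*20) = 76 - 1*(-1/40) = 76 + 1/40 = 3041/40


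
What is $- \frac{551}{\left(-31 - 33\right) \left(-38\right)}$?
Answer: $- \frac{29}{128} \approx -0.22656$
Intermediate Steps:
$- \frac{551}{\left(-31 - 33\right) \left(-38\right)} = - \frac{551}{\left(-64\right) \left(-38\right)} = - \frac{551}{2432} = \left(-551\right) \frac{1}{2432} = - \frac{29}{128}$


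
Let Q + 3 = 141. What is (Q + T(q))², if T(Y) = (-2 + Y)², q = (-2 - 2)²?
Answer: 111556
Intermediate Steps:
Q = 138 (Q = -3 + 141 = 138)
q = 16 (q = (-4)² = 16)
(Q + T(q))² = (138 + (-2 + 16)²)² = (138 + 14²)² = (138 + 196)² = 334² = 111556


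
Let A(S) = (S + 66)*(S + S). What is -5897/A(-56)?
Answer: 5897/1120 ≈ 5.2652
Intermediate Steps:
A(S) = 2*S*(66 + S) (A(S) = (66 + S)*(2*S) = 2*S*(66 + S))
-5897/A(-56) = -5897*(-1/(112*(66 - 56))) = -5897/(2*(-56)*10) = -5897/(-1120) = -5897*(-1/1120) = 5897/1120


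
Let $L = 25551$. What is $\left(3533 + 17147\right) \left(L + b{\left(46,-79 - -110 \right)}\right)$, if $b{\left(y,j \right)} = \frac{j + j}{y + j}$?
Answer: $\frac{3698879320}{7} \approx 5.2841 \cdot 10^{8}$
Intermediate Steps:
$b{\left(y,j \right)} = \frac{2 j}{j + y}$
$\left(3533 + 17147\right) \left(L + b{\left(46,-79 - -110 \right)}\right) = \left(3533 + 17147\right) \left(25551 + \frac{2 \left(-79 - -110\right)}{\left(-79 - -110\right) + 46}\right) = 20680 \left(25551 + \frac{2 \left(-79 + 110\right)}{\left(-79 + 110\right) + 46}\right) = 20680 \left(25551 + 2 \cdot 31 \frac{1}{31 + 46}\right) = 20680 \left(25551 + 2 \cdot 31 \cdot \frac{1}{77}\right) = 20680 \left(25551 + \frac{62}{77}\right) = 20680 \cdot \frac{1967489}{77} = \frac{3698879320}{7}$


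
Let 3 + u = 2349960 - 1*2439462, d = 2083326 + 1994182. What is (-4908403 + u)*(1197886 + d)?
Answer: -26365933875752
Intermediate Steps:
d = 4077508
u = -89505 (u = -3 + (2349960 - 1*2439462) = -3 + (2349960 - 2439462) = -3 - 89502 = -89505)
(-4908403 + u)*(1197886 + d) = (-4908403 - 89505)*(1197886 + 4077508) = -4997908*5275394 = -26365933875752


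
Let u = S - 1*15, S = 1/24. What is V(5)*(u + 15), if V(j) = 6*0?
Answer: 0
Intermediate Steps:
S = 1/24 ≈ 0.041667
V(j) = 0
u = -359/24 (u = 1/24 - 1*15 = 1/24 - 15 = -359/24 ≈ -14.958)
V(5)*(u + 15) = 0*(-359/24 + 15) = 0*(1/24) = 0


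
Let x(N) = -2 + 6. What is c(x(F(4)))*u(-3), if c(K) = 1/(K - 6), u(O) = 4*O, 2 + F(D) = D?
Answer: 6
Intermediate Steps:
F(D) = -2 + D
x(N) = 4
c(K) = 1/(-6 + K)
c(x(F(4)))*u(-3) = (4*(-3))/(-6 + 4) = -12/(-2) = -½*(-12) = 6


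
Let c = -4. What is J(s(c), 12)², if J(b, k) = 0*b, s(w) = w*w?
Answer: 0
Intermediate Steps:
s(w) = w²
J(b, k) = 0
J(s(c), 12)² = 0² = 0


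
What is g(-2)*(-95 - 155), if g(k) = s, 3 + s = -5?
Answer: 2000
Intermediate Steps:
s = -8 (s = -3 - 5 = -8)
g(k) = -8
g(-2)*(-95 - 155) = -8*(-95 - 155) = -8*(-250) = 2000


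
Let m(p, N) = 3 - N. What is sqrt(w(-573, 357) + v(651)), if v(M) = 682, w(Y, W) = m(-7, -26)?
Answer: 3*sqrt(79) ≈ 26.665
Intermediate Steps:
w(Y, W) = 29 (w(Y, W) = 3 - 1*(-26) = 3 + 26 = 29)
sqrt(w(-573, 357) + v(651)) = sqrt(29 + 682) = sqrt(711) = 3*sqrt(79)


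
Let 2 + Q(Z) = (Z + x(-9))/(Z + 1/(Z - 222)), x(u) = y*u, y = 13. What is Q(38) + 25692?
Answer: 179584254/6991 ≈ 25688.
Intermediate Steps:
x(u) = 13*u
Q(Z) = -2 + (-117 + Z)/(Z + 1/(-222 + Z)) (Q(Z) = -2 + (Z + 13*(-9))/(Z + 1/(Z - 222)) = -2 + (Z - 117)/(Z + 1/(-222 + Z)) = -2 + (-117 + Z)/(Z + 1/(-222 + Z)))
Q(38) + 25692 = (25972 - 1*38² + 105*38)/(1 + 38² - 222*38) + 25692 = (25972 - 1*1444 + 3990)/(1 + 1444 - 8436) + 25692 = (25972 - 1444 + 3990)/(-6991) + 25692 = -1/6991*28518 + 25692 = -28518/6991 + 25692 = 179584254/6991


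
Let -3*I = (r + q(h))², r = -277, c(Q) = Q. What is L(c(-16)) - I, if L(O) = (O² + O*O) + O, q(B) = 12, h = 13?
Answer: 71713/3 ≈ 23904.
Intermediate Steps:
L(O) = O + 2*O² (L(O) = (O² + O²) + O = 2*O² + O = O + 2*O²)
I = -70225/3 (I = -(-277 + 12)²/3 = -⅓*(-265)² = -⅓*70225 = -70225/3 ≈ -23408.)
L(c(-16)) - I = -16*(1 + 2*(-16)) - 1*(-70225/3) = -16*(1 - 32) + 70225/3 = -16*(-31) + 70225/3 = 496 + 70225/3 = 71713/3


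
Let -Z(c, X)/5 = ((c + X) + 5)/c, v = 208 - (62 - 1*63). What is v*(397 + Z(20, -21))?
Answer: 82764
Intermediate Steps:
v = 209 (v = 208 - (62 - 63) = 208 - 1*(-1) = 208 + 1 = 209)
Z(c, X) = -5*(5 + X + c)/c (Z(c, X) = -5*((c + X) + 5)/c = -5*((X + c) + 5)/c = -5*(5 + X + c)/c)
v*(397 + Z(20, -21)) = 209*(397 + 5*(-5 - 1*(-21) - 1*20)/20) = 209*(397 + 5*(1/20)*(-5 + 21 - 20)) = 209*(397 + 5*(1/20)*(-4)) = 209*(397 - 1) = 209*396 = 82764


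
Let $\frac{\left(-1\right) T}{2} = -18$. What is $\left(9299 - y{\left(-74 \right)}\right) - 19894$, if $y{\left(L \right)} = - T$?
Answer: $-10559$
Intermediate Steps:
$T = 36$ ($T = \left(-2\right) \left(-18\right) = 36$)
$y{\left(L \right)} = -36$ ($y{\left(L \right)} = \left(-1\right) 36 = -36$)
$\left(9299 - y{\left(-74 \right)}\right) - 19894 = \left(9299 - -36\right) - 19894 = \left(9299 + 36\right) - 19894 = 9335 - 19894 = -10559$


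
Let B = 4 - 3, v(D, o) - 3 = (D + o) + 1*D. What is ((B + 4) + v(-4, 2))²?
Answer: 4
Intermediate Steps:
v(D, o) = 3 + o + 2*D (v(D, o) = 3 + ((D + o) + 1*D) = 3 + ((D + o) + D) = 3 + (o + 2*D) = 3 + o + 2*D)
B = 1
((B + 4) + v(-4, 2))² = ((1 + 4) + (3 + 2 + 2*(-4)))² = (5 + (3 + 2 - 8))² = (5 - 3)² = 2² = 4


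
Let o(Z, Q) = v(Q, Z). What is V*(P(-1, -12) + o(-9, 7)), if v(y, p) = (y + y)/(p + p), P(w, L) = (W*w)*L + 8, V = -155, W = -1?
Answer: 6665/9 ≈ 740.56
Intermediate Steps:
P(w, L) = 8 - L*w (P(w, L) = (-w)*L + 8 = -L*w + 8 = 8 - L*w)
v(y, p) = y/p (v(y, p) = (2*y)/((2*p)) = (2*y)*(1/(2*p)) = y/p)
o(Z, Q) = Q/Z
V*(P(-1, -12) + o(-9, 7)) = -155*((8 - 1*(-12)*(-1)) + 7/(-9)) = -155*((8 - 12) + 7*(-⅑)) = -155*(-4 - 7/9) = -155*(-43/9) = 6665/9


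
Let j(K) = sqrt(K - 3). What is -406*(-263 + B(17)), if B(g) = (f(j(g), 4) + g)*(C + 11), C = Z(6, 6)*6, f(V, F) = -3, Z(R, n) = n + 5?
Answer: -330890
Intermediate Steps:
Z(R, n) = 5 + n
j(K) = sqrt(-3 + K)
C = 66 (C = (5 + 6)*6 = 11*6 = 66)
B(g) = -231 + 77*g (B(g) = (-3 + g)*(66 + 11) = (-3 + g)*77 = -231 + 77*g)
-406*(-263 + B(17)) = -406*(-263 + (-231 + 77*17)) = -406*(-263 + (-231 + 1309)) = -406*(-263 + 1078) = -406*815 = -330890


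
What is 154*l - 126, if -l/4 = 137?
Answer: -84518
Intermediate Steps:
l = -548 (l = -4*137 = -548)
154*l - 126 = 154*(-548) - 126 = -84392 - 126 = -84518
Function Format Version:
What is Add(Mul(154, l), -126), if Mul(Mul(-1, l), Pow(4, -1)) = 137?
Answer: -84518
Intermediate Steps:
l = -548 (l = Mul(-4, 137) = -548)
Add(Mul(154, l), -126) = Add(Mul(154, -548), -126) = Add(-84392, -126) = -84518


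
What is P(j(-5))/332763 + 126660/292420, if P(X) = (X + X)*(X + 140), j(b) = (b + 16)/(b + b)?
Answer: 35048669897/81088797050 ≈ 0.43223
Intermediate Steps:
j(b) = (16 + b)/(2*b) (j(b) = (16 + b)/((2*b)) = (16 + b)*(1/(2*b)) = (16 + b)/(2*b))
P(X) = 2*X*(140 + X) (P(X) = (2*X)*(140 + X) = 2*X*(140 + X))
P(j(-5))/332763 + 126660/292420 = (2*((½)*(16 - 5)/(-5))*(140 + (½)*(16 - 5)/(-5)))/332763 + 126660/292420 = (2*((½)*(-⅕)*11)*(140 + (½)*(-⅕)*11))*(1/332763) + 126660*(1/292420) = (2*(-11/10)*(140 - 11/10))*(1/332763) + 6333/14621 = (2*(-11/10)*(1389/10))*(1/332763) + 6333/14621 = -15279/50*1/332763 + 6333/14621 = -5093/5546050 + 6333/14621 = 35048669897/81088797050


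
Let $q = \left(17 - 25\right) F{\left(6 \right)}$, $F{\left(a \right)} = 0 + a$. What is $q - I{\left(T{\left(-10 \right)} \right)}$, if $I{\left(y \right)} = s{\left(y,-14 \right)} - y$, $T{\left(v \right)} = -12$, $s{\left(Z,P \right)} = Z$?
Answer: $-48$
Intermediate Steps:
$F{\left(a \right)} = a$
$q = -48$ ($q = \left(17 - 25\right) 6 = \left(-8\right) 6 = -48$)
$I{\left(y \right)} = 0$ ($I{\left(y \right)} = y - y = 0$)
$q - I{\left(T{\left(-10 \right)} \right)} = -48 - 0 = -48 + 0 = -48$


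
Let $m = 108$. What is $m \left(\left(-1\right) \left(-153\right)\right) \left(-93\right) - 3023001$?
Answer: $-4559733$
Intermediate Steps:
$m \left(\left(-1\right) \left(-153\right)\right) \left(-93\right) - 3023001 = 108 \left(\left(-1\right) \left(-153\right)\right) \left(-93\right) - 3023001 = 108 \cdot 153 \left(-93\right) - 3023001 = 16524 \left(-93\right) - 3023001 = -1536732 - 3023001 = -4559733$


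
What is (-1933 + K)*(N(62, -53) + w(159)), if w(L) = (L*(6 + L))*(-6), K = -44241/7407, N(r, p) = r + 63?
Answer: 752974255340/2469 ≈ 3.0497e+8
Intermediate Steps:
N(r, p) = 63 + r
K = -14747/2469 (K = -44241*1/7407 = -14747/2469 ≈ -5.9729)
w(L) = -6*L*(6 + L)
(-1933 + K)*(N(62, -53) + w(159)) = (-1933 - 14747/2469)*((63 + 62) - 6*159*(6 + 159)) = -4787324*(125 - 6*159*165)/2469 = -4787324*(125 - 157410)/2469 = -4787324/2469*(-157285) = 752974255340/2469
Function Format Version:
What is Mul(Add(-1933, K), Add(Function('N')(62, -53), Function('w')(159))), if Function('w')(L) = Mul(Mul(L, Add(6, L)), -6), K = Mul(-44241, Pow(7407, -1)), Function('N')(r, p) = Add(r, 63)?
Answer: Rational(752974255340, 2469) ≈ 3.0497e+8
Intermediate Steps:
Function('N')(r, p) = Add(63, r)
K = Rational(-14747, 2469) (K = Mul(-44241, Rational(1, 7407)) = Rational(-14747, 2469) ≈ -5.9729)
Function('w')(L) = Mul(-6, L, Add(6, L))
Mul(Add(-1933, K), Add(Function('N')(62, -53), Function('w')(159))) = Mul(Add(-1933, Rational(-14747, 2469)), Add(Add(63, 62), Mul(-6, 159, Add(6, 159)))) = Mul(Rational(-4787324, 2469), Add(125, Mul(-6, 159, 165))) = Mul(Rational(-4787324, 2469), Add(125, -157410)) = Mul(Rational(-4787324, 2469), -157285) = Rational(752974255340, 2469)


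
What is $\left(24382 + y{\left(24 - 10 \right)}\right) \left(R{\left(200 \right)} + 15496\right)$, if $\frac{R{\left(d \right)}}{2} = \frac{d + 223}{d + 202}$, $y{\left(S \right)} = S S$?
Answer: $\frac{25521131594}{67} \approx 3.8091 \cdot 10^{8}$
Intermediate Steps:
$y{\left(S \right)} = S^{2}$
$R{\left(d \right)} = \frac{2 \left(223 + d\right)}{202 + d}$ ($R{\left(d \right)} = 2 \frac{d + 223}{d + 202} = 2 \frac{223 + d}{202 + d} = \frac{2 \left(223 + d\right)}{202 + d}$)
$\left(24382 + y{\left(24 - 10 \right)}\right) \left(R{\left(200 \right)} + 15496\right) = \left(24382 + \left(24 - 10\right)^{2}\right) \left(\frac{2 \left(223 + 200\right)}{202 + 200} + 15496\right) = \left(24382 + \left(24 - 10\right)^{2}\right) \left(2 \cdot \frac{1}{402} \cdot 423 + 15496\right) = \left(24382 + 14^{2}\right) \left(2 \cdot \frac{1}{402} \cdot 423 + 15496\right) = \left(24382 + 196\right) \left(\frac{141}{67} + 15496\right) = 24578 \cdot \frac{1038373}{67} = \frac{25521131594}{67}$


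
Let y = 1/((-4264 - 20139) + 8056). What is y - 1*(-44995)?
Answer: 735533264/16347 ≈ 44995.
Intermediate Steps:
y = -1/16347 (y = 1/(-24403 + 8056) = 1/(-16347) = -1/16347 ≈ -6.1173e-5)
y - 1*(-44995) = -1/16347 - 1*(-44995) = -1/16347 + 44995 = 735533264/16347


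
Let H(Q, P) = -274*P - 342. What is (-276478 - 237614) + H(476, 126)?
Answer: -548958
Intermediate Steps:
H(Q, P) = -342 - 274*P
(-276478 - 237614) + H(476, 126) = (-276478 - 237614) + (-342 - 274*126) = -514092 + (-342 - 34524) = -514092 - 34866 = -548958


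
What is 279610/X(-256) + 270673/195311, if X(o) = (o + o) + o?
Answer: -27201515923/74999424 ≈ -362.69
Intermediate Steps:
X(o) = 3*o (X(o) = 2*o + o = 3*o)
279610/X(-256) + 270673/195311 = 279610/((3*(-256))) + 270673/195311 = 279610/(-768) + 270673*(1/195311) = 279610*(-1/768) + 270673/195311 = -139805/384 + 270673/195311 = -27201515923/74999424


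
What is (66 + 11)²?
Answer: 5929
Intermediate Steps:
(66 + 11)² = 77² = 5929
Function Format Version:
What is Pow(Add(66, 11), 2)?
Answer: 5929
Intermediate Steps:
Pow(Add(66, 11), 2) = Pow(77, 2) = 5929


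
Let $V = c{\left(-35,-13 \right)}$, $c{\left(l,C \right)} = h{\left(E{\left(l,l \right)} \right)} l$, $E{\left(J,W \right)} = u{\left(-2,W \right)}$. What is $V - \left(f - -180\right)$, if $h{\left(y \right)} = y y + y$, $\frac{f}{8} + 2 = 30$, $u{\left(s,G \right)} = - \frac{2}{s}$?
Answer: $-474$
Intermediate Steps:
$E{\left(J,W \right)} = 1$ ($E{\left(J,W \right)} = - \frac{2}{-2} = \left(-2\right) \left(- \frac{1}{2}\right) = 1$)
$f = 224$ ($f = -16 + 8 \cdot 30 = -16 + 240 = 224$)
$h{\left(y \right)} = y + y^{2}$ ($h{\left(y \right)} = y^{2} + y = y + y^{2}$)
$c{\left(l,C \right)} = 2 l$ ($c{\left(l,C \right)} = 1 \left(1 + 1\right) l = 1 \cdot 2 l = 2 l$)
$V = -70$ ($V = 2 \left(-35\right) = -70$)
$V - \left(f - -180\right) = -70 - \left(224 - -180\right) = -70 - \left(224 + 180\right) = -70 - 404 = -474$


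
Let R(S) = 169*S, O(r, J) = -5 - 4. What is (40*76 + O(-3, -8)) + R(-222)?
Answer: -34487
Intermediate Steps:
O(r, J) = -9
(40*76 + O(-3, -8)) + R(-222) = (40*76 - 9) + 169*(-222) = (3040 - 9) - 37518 = 3031 - 37518 = -34487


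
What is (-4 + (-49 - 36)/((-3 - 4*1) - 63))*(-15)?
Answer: 585/14 ≈ 41.786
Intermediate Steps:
(-4 + (-49 - 36)/((-3 - 4*1) - 63))*(-15) = (-4 - 85/((-3 - 4) - 63))*(-15) = (-4 - 85/(-7 - 63))*(-15) = (-4 - 85/(-70))*(-15) = (-4 - 85*(-1/70))*(-15) = (-4 + 17/14)*(-15) = -39/14*(-15) = 585/14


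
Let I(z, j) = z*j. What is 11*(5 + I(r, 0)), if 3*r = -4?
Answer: 55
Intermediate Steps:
r = -4/3 (r = (⅓)*(-4) = -4/3 ≈ -1.3333)
I(z, j) = j*z
11*(5 + I(r, 0)) = 11*(5 + 0*(-4/3)) = 11*(5 + 0) = 11*5 = 55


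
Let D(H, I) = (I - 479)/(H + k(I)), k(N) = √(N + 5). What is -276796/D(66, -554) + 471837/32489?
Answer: 594013873725/33561137 + 830388*I*√61/1033 ≈ 17699.0 + 6278.4*I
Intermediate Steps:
k(N) = √(5 + N)
D(H, I) = (-479 + I)/(H + √(5 + I)) (D(H, I) = (I - 479)/(H + √(5 + I)) = (-479 + I)/(H + √(5 + I)))
-276796/D(66, -554) + 471837/32489 = -276796*(66 + √(5 - 554))/(-479 - 554) + 471837/32489 = -(-18268536/1033 - 830388*I*√61/1033) + 471837*(1/32489) = -(-18268536/1033 - 830388*I*√61/1033) + 471837/32489 = -276796*(-66/1033 - 3*I*√61/1033) + 471837/32489 = (18268536/1033 + 830388*I*√61/1033) + 471837/32489 = 594013873725/33561137 + 830388*I*√61/1033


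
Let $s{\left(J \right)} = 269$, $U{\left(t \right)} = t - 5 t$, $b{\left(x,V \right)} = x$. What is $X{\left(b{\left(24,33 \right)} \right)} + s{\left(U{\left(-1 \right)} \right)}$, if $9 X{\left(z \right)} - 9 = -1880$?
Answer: $\frac{550}{9} \approx 61.111$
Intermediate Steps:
$U{\left(t \right)} = - 4 t$
$X{\left(z \right)} = - \frac{1871}{9}$ ($X{\left(z \right)} = 1 + \frac{1}{9} \left(-1880\right) = 1 - \frac{1880}{9} = - \frac{1871}{9}$)
$X{\left(b{\left(24,33 \right)} \right)} + s{\left(U{\left(-1 \right)} \right)} = - \frac{1871}{9} + 269 = \frac{550}{9}$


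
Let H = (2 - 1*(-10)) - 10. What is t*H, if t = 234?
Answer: 468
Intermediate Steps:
H = 2 (H = (2 + 10) - 10 = 12 - 10 = 2)
t*H = 234*2 = 468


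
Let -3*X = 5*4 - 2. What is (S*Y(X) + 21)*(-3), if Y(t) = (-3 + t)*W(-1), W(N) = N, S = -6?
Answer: 99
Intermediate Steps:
X = -6 (X = -(5*4 - 2)/3 = -(20 - 2)/3 = -⅓*18 = -6)
Y(t) = 3 - t (Y(t) = (-3 + t)*(-1) = 3 - t)
(S*Y(X) + 21)*(-3) = (-6*(3 - 1*(-6)) + 21)*(-3) = (-6*(3 + 6) + 21)*(-3) = (-6*9 + 21)*(-3) = (-54 + 21)*(-3) = -33*(-3) = 99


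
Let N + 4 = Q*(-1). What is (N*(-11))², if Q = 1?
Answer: 3025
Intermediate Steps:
N = -5 (N = -4 + 1*(-1) = -4 - 1 = -5)
(N*(-11))² = (-5*(-11))² = 55² = 3025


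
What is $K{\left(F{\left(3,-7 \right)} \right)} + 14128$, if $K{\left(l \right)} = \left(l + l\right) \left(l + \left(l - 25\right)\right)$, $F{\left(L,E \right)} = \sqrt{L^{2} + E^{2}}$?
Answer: $14360 - 50 \sqrt{58} \approx 13979.0$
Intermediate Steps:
$F{\left(L,E \right)} = \sqrt{E^{2} + L^{2}}$
$K{\left(l \right)} = 2 l \left(-25 + 2 l\right)$ ($K{\left(l \right)} = 2 l \left(l + \left(-25 + l\right)\right) = 2 l \left(-25 + 2 l\right)$)
$K{\left(F{\left(3,-7 \right)} \right)} + 14128 = 2 \sqrt{\left(-7\right)^{2} + 3^{2}} \left(-25 + 2 \sqrt{\left(-7\right)^{2} + 3^{2}}\right) + 14128 = 2 \sqrt{49 + 9} \left(-25 + 2 \sqrt{49 + 9}\right) + 14128 = 2 \sqrt{58} \left(-25 + 2 \sqrt{58}\right) + 14128 = 14128 + 2 \sqrt{58} \left(-25 + 2 \sqrt{58}\right)$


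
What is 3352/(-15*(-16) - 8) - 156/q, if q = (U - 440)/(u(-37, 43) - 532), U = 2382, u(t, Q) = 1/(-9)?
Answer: 4831453/84477 ≈ 57.193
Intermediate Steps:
u(t, Q) = -⅑
q = -17478/4789 (q = (2382 - 440)/(-⅑ - 532) = 1942/(-4789/9) = 1942*(-9/4789) = -17478/4789 ≈ -3.6496)
3352/(-15*(-16) - 8) - 156/q = 3352/(-15*(-16) - 8) - 156/(-17478/4789) = 3352/(240 - 8) - 156*(-4789/17478) = 3352/232 + 124514/2913 = 3352*(1/232) + 124514/2913 = 419/29 + 124514/2913 = 4831453/84477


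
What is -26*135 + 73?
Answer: -3437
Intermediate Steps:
-26*135 + 73 = -3510 + 73 = -3437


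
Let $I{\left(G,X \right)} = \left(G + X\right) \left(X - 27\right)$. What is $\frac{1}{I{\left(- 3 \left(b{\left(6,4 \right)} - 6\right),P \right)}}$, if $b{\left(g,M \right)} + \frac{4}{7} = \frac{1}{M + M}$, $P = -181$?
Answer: $\frac{7}{235378} \approx 2.9739 \cdot 10^{-5}$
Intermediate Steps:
$b{\left(g,M \right)} = - \frac{4}{7} + \frac{1}{2 M}$ ($b{\left(g,M \right)} = - \frac{4}{7} + \frac{1}{M + M} = - \frac{4}{7} + \frac{1}{2 M}$)
$I{\left(G,X \right)} = \left(-27 + X\right) \left(G + X\right)$ ($I{\left(G,X \right)} = \left(G + X\right) \left(-27 + X\right) = \left(-27 + X\right) \left(G + X\right)$)
$\frac{1}{I{\left(- 3 \left(b{\left(6,4 \right)} - 6\right),P \right)}} = \frac{1}{\left(-181\right)^{2} - 27 \left(- 3 \left(\frac{7 - 32}{14 \cdot 4} - 6\right)\right) - -4887 + - 3 \left(\frac{7 - 32}{14 \cdot 4} - 6\right) \left(-181\right)} = \frac{1}{32761 - 27 \left(- 3 \left(\frac{1}{14} \cdot \frac{1}{4} \left(7 - 32\right) - 6\right)\right) + 4887 + - 3 \left(\frac{1}{14} \cdot \frac{1}{4} \left(7 - 32\right) - 6\right) \left(-181\right)} = \frac{1}{32761 - 27 \left(- 3 \left(\frac{1}{14} \cdot \frac{1}{4} \left(-25\right) - 6\right)\right) + 4887 + - 3 \left(\frac{1}{14} \cdot \frac{1}{4} \left(-25\right) - 6\right) \left(-181\right)} = \frac{1}{32761 - 27 \left(- 3 \left(- \frac{25}{56} - 6\right)\right) + 4887 + - 3 \left(- \frac{25}{56} - 6\right) \left(-181\right)} = \frac{1}{32761 - 27 \left(\left(-3\right) \left(- \frac{361}{56}\right)\right) + 4887 + \left(-3\right) \left(- \frac{361}{56}\right) \left(-181\right)} = \frac{1}{32761 - \frac{29241}{56} + 4887 + \frac{1083}{56} \left(-181\right)} = \frac{1}{32761 - \frac{29241}{56} + 4887 - \frac{196023}{56}} = \frac{1}{\frac{235378}{7}} = \frac{7}{235378}$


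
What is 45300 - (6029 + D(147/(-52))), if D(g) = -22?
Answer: 39293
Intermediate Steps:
45300 - (6029 + D(147/(-52))) = 45300 - (6029 - 22) = 45300 - 1*6007 = 45300 - 6007 = 39293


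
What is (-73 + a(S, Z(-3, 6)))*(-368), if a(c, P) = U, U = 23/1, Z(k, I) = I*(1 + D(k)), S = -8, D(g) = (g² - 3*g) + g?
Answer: 18400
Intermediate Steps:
D(g) = g² - 2*g
Z(k, I) = I*(1 + k*(-2 + k))
U = 23 (U = 23*1 = 23)
a(c, P) = 23
(-73 + a(S, Z(-3, 6)))*(-368) = (-73 + 23)*(-368) = -50*(-368) = 18400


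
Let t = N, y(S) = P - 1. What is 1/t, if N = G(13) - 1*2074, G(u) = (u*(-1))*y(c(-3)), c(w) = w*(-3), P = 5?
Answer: -1/2126 ≈ -0.00047037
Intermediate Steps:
c(w) = -3*w
y(S) = 4 (y(S) = 5 - 1 = 4)
G(u) = -4*u (G(u) = (u*(-1))*4 = -u*4 = -4*u)
N = -2126 (N = -4*13 - 1*2074 = -52 - 2074 = -2126)
t = -2126
1/t = 1/(-2126) = -1/2126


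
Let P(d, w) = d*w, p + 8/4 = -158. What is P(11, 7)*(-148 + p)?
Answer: -23716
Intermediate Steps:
p = -160 (p = -2 - 158 = -160)
P(11, 7)*(-148 + p) = (11*7)*(-148 - 160) = 77*(-308) = -23716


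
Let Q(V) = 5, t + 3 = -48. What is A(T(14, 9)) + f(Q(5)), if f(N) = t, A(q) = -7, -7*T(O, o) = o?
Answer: -58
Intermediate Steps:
t = -51 (t = -3 - 48 = -51)
T(O, o) = -o/7
f(N) = -51
A(T(14, 9)) + f(Q(5)) = -7 - 51 = -58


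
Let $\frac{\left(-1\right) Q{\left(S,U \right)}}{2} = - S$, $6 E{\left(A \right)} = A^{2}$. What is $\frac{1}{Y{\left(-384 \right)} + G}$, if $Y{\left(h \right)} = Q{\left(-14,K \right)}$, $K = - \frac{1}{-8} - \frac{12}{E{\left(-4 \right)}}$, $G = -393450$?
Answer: $- \frac{1}{393478} \approx -2.5414 \cdot 10^{-6}$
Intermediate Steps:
$E{\left(A \right)} = \frac{A^{2}}{6}$
$K = - \frac{35}{8}$ ($K = - \frac{1}{-8} - \frac{12}{\frac{1}{6} \left(-4\right)^{2}} = \left(-1\right) \left(- \frac{1}{8}\right) - \frac{12}{\frac{1}{6} \cdot 16} = \frac{1}{8} - \frac{12}{\frac{8}{3}} = \frac{1}{8} - \frac{9}{2} = - \frac{35}{8} \approx -4.375$)
$Q{\left(S,U \right)} = 2 S$ ($Q{\left(S,U \right)} = - 2 \left(- S\right) = 2 S$)
$Y{\left(h \right)} = -28$ ($Y{\left(h \right)} = 2 \left(-14\right) = -28$)
$\frac{1}{Y{\left(-384 \right)} + G} = \frac{1}{-28 - 393450} = \frac{1}{-393478} = - \frac{1}{393478}$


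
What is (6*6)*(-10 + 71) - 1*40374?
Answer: -38178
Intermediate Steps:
(6*6)*(-10 + 71) - 1*40374 = 36*61 - 40374 = 2196 - 40374 = -38178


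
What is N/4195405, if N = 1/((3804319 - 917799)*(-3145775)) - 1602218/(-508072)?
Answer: 1818586015545030741/2419420708620468783685000 ≈ 7.5166e-7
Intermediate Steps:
N = 1818586015545030741/576683468847577000 (N = -1/3145775/2886520 - 1602218*(-1/508072) = (1/2886520)*(-1/3145775) + 801109/254036 = -1/9080342453000 + 801109/254036 = 1818586015545030741/576683468847577000 ≈ 3.1535)
N/4195405 = (1818586015545030741/576683468847577000)/4195405 = (1818586015545030741/576683468847577000)*(1/4195405) = 1818586015545030741/2419420708620468783685000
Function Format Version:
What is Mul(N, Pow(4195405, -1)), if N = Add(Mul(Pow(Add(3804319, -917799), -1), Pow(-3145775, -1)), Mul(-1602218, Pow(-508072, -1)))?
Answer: Rational(1818586015545030741, 2419420708620468783685000) ≈ 7.5166e-7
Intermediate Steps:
N = Rational(1818586015545030741, 576683468847577000) (N = Add(Mul(Pow(2886520, -1), Rational(-1, 3145775)), Mul(-1602218, Rational(-1, 508072))) = Add(Mul(Rational(1, 2886520), Rational(-1, 3145775)), Rational(801109, 254036)) = Add(Rational(-1, 9080342453000), Rational(801109, 254036)) = Rational(1818586015545030741, 576683468847577000) ≈ 3.1535)
Mul(N, Pow(4195405, -1)) = Mul(Rational(1818586015545030741, 576683468847577000), Pow(4195405, -1)) = Mul(Rational(1818586015545030741, 576683468847577000), Rational(1, 4195405)) = Rational(1818586015545030741, 2419420708620468783685000)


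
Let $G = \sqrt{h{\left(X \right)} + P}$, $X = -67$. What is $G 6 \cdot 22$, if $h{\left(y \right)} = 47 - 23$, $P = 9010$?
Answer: $132 \sqrt{9034} \approx 12546.0$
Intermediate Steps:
$h{\left(y \right)} = 24$
$G = \sqrt{9034}$ ($G = \sqrt{24 + 9010} = \sqrt{9034} \approx 95.047$)
$G 6 \cdot 22 = \sqrt{9034} \cdot 6 \cdot 22 = \sqrt{9034} \cdot 132 = 132 \sqrt{9034}$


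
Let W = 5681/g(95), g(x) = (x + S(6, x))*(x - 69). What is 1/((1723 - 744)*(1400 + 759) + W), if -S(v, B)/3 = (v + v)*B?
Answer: 350/739781327 ≈ 4.7311e-7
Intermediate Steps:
S(v, B) = -6*B*v (S(v, B) = -3*(v + v)*B = -3*2*v*B = -6*B*v)
g(x) = -35*x*(-69 + x) (g(x) = (x - 6*x*6)*(x - 69) = (x - 36*x)*(-69 + x) = (-35*x)*(-69 + x) = -35*x*(-69 + x))
W = -23/350 (W = 5681/((35*95*(69 - 1*95))) = 5681/((35*95*(69 - 95))) = 5681/((35*95*(-26))) = 5681/(-86450) = 5681*(-1/86450) = -23/350 ≈ -0.065714)
1/((1723 - 744)*(1400 + 759) + W) = 1/((1723 - 744)*(1400 + 759) - 23/350) = 1/(979*2159 - 23/350) = 1/(2113661 - 23/350) = 1/(739781327/350) = 350/739781327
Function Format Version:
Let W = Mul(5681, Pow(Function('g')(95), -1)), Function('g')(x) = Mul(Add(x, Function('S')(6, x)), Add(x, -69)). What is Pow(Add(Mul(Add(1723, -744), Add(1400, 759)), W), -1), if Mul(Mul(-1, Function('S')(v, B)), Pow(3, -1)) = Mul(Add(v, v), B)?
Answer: Rational(350, 739781327) ≈ 4.7311e-7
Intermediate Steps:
Function('S')(v, B) = Mul(-6, B, v) (Function('S')(v, B) = Mul(-3, Mul(Add(v, v), B)) = Mul(-3, Mul(Mul(2, v), B)) = Mul(-3, Mul(2, B, v)) = Mul(-6, B, v))
Function('g')(x) = Mul(-35, x, Add(-69, x)) (Function('g')(x) = Mul(Add(x, Mul(-6, x, 6)), Add(x, -69)) = Mul(Add(x, Mul(-36, x)), Add(-69, x)) = Mul(Mul(-35, x), Add(-69, x)) = Mul(-35, x, Add(-69, x)))
W = Rational(-23, 350) (W = Mul(5681, Pow(Mul(35, 95, Add(69, Mul(-1, 95))), -1)) = Mul(5681, Pow(Mul(35, 95, Add(69, -95)), -1)) = Mul(5681, Pow(Mul(35, 95, -26), -1)) = Mul(5681, Pow(-86450, -1)) = Mul(5681, Rational(-1, 86450)) = Rational(-23, 350) ≈ -0.065714)
Pow(Add(Mul(Add(1723, -744), Add(1400, 759)), W), -1) = Pow(Add(Mul(Add(1723, -744), Add(1400, 759)), Rational(-23, 350)), -1) = Pow(Add(Mul(979, 2159), Rational(-23, 350)), -1) = Pow(Add(2113661, Rational(-23, 350)), -1) = Pow(Rational(739781327, 350), -1) = Rational(350, 739781327)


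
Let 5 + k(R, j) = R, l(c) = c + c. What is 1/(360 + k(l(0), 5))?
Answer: 1/355 ≈ 0.0028169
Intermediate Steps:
l(c) = 2*c
k(R, j) = -5 + R
1/(360 + k(l(0), 5)) = 1/(360 + (-5 + 2*0)) = 1/(360 + (-5 + 0)) = 1/(360 - 5) = 1/355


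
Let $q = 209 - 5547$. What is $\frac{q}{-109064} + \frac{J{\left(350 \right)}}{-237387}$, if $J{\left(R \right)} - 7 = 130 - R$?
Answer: $\frac{215067073}{4315062628} \approx 0.049841$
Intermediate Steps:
$J{\left(R \right)} = 137 - R$ ($J{\left(R \right)} = 7 - \left(-130 + R\right) = 137 - R$)
$q = -5338$ ($q = 209 - 5547 = -5338$)
$\frac{q}{-109064} + \frac{J{\left(350 \right)}}{-237387} = - \frac{5338}{-109064} + \frac{137 - 350}{-237387} = \left(-5338\right) \left(- \frac{1}{109064}\right) + \left(137 - 350\right) \left(- \frac{1}{237387}\right) = \frac{2669}{54532} - - \frac{71}{79129} = \frac{2669}{54532} + \frac{71}{79129} = \frac{215067073}{4315062628}$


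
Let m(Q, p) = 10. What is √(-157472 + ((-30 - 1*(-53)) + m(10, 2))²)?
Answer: I*√156383 ≈ 395.45*I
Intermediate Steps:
√(-157472 + ((-30 - 1*(-53)) + m(10, 2))²) = √(-157472 + ((-30 - 1*(-53)) + 10)²) = √(-157472 + ((-30 + 53) + 10)²) = √(-157472 + (23 + 10)²) = √(-157472 + 33²) = √(-157472 + 1089) = √(-156383) = I*√156383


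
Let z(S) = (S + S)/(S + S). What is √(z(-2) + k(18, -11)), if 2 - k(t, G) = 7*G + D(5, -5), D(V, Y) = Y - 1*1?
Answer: √86 ≈ 9.2736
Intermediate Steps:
D(V, Y) = -1 + Y (D(V, Y) = Y - 1 = -1 + Y)
k(t, G) = 8 - 7*G (k(t, G) = 2 - (7*G + (-1 - 5)) = 2 - (7*G - 6) = 2 - (-6 + 7*G) = 2 + (6 - 7*G) = 8 - 7*G)
z(S) = 1 (z(S) = (2*S)/((2*S)) = (2*S)*(1/(2*S)) = 1)
√(z(-2) + k(18, -11)) = √(1 + (8 - 7*(-11))) = √(1 + (8 + 77)) = √(1 + 85) = √86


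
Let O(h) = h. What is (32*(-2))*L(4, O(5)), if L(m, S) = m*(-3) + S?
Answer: 448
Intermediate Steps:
L(m, S) = S - 3*m (L(m, S) = -3*m + S = S - 3*m)
(32*(-2))*L(4, O(5)) = (32*(-2))*(5 - 3*4) = -64*(5 - 12) = -64*(-7) = 448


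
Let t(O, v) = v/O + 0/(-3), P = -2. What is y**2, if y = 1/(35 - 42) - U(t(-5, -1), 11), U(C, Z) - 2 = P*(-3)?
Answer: 3249/49 ≈ 66.306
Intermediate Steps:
t(O, v) = v/O (t(O, v) = v/O + 0*(-1/3) = v/O + 0 = v/O)
U(C, Z) = 8 (U(C, Z) = 2 - 2*(-3) = 2 + 6 = 8)
y = -57/7 (y = 1/(35 - 42) - 1*8 = 1/(-7) - 8 = -1/7 - 8 = -57/7 ≈ -8.1429)
y**2 = (-57/7)**2 = 3249/49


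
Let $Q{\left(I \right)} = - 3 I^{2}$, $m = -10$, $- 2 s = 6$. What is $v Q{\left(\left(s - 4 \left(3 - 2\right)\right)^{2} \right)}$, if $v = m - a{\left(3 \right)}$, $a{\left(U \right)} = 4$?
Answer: $100842$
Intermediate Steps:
$s = -3$ ($s = \left(- \frac{1}{2}\right) 6 = -3$)
$v = -14$ ($v = -10 - 4 = -14$)
$v Q{\left(\left(s - 4 \left(3 - 2\right)\right)^{2} \right)} = - 14 \left(- 3 \left(\left(-3 - 4 \left(3 - 2\right)\right)^{2}\right)^{2}\right) = - 14 \left(- 3 \left(\left(-3 - 4\right)^{2}\right)^{2}\right) = - 14 \left(- 3 \left(\left(-7\right)^{2}\right)^{2}\right) = - 14 \left(- 3 \cdot 49^{2}\right) = - 14 \left(\left(-3\right) 2401\right) = \left(-14\right) \left(-7203\right) = 100842$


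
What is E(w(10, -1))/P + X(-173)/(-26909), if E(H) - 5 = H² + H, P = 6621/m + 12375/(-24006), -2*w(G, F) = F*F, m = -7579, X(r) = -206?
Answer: -15468857776705/4533876797706 ≈ -3.4118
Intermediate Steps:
w(G, F) = -F²/2 (w(G, F) = -F*F/2 = -F²/2)
P = -84244617/60647158 (P = 6621/(-7579) + 12375/(-24006) = 6621*(-1/7579) + 12375*(-1/24006) = -6621/7579 - 4125/8002 = -84244617/60647158 ≈ -1.3891)
E(H) = 5 + H + H² (E(H) = 5 + (H² + H) = 5 + (H + H²) = 5 + H + H²)
E(w(10, -1))/P + X(-173)/(-26909) = (5 - ½*(-1)² + (-½*(-1)²)²)/(-84244617/60647158) - 206/(-26909) = (5 - ½*1 + (-½*1)²)*(-60647158/84244617) - 206*(-1/26909) = (5 - ½ + (-½)²)*(-60647158/84244617) + 206/26909 = (5 - ½ + ¼)*(-60647158/84244617) + 206/26909 = (19/4)*(-60647158/84244617) + 206/26909 = -576148001/168489234 + 206/26909 = -15468857776705/4533876797706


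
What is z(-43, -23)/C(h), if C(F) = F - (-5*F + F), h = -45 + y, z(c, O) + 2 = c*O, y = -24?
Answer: -329/115 ≈ -2.8609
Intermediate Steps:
z(c, O) = -2 + O*c (z(c, O) = -2 + c*O = -2 + O*c)
h = -69 (h = -45 - 24 = -69)
C(F) = 5*F (C(F) = F - (-4)*F = F + 4*F = 5*F)
z(-43, -23)/C(h) = (-2 - 23*(-43))/((5*(-69))) = (-2 + 989)/(-345) = 987*(-1/345) = -329/115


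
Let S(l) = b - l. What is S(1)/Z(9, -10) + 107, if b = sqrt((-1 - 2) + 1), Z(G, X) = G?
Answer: 962/9 + I*sqrt(2)/9 ≈ 106.89 + 0.15713*I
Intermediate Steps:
b = I*sqrt(2) (b = sqrt(-3 + 1) = sqrt(-2) = I*sqrt(2) ≈ 1.4142*I)
S(l) = -l + I*sqrt(2) (S(l) = I*sqrt(2) - l = -l + I*sqrt(2))
S(1)/Z(9, -10) + 107 = (-1*1 + I*sqrt(2))/9 + 107 = (-1 + I*sqrt(2))/9 + 107 = (-1/9 + I*sqrt(2)/9) + 107 = 962/9 + I*sqrt(2)/9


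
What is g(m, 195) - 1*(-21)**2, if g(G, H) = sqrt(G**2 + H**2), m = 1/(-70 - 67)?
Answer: -441 + sqrt(713691226)/137 ≈ -246.00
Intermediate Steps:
m = -1/137 (m = 1/(-137) = -1/137 ≈ -0.0072993)
g(m, 195) - 1*(-21)**2 = sqrt((-1/137)**2 + 195**2) - 1*(-21)**2 = sqrt(1/18769 + 38025) - 1*441 = sqrt(713691226/18769) - 441 = sqrt(713691226)/137 - 441 = -441 + sqrt(713691226)/137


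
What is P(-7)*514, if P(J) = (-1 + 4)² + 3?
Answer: 6168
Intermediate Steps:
P(J) = 12 (P(J) = 3² + 3 = 9 + 3 = 12)
P(-7)*514 = 12*514 = 6168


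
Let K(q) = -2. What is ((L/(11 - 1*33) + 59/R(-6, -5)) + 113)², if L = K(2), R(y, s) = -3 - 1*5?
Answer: 86545809/7744 ≈ 11176.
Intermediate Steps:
R(y, s) = -8 (R(y, s) = -3 - 5 = -8)
L = -2
((L/(11 - 1*33) + 59/R(-6, -5)) + 113)² = ((-2/(11 - 1*33) + 59/(-8)) + 113)² = ((-2/(11 - 33) + 59*(-⅛)) + 113)² = ((-2/(-22) - 59/8) + 113)² = ((-2*(-1/22) - 59/8) + 113)² = ((1/11 - 59/8) + 113)² = (-641/88 + 113)² = (9303/88)² = 86545809/7744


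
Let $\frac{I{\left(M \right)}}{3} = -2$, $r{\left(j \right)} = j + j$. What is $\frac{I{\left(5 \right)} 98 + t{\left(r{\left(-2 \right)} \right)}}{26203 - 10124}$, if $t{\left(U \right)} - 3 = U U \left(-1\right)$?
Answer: $- \frac{601}{16079} \approx -0.037378$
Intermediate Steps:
$r{\left(j \right)} = 2 j$
$I{\left(M \right)} = -6$ ($I{\left(M \right)} = 3 \left(-2\right) = -6$)
$t{\left(U \right)} = 3 - U^{2}$ ($t{\left(U \right)} = 3 + U U \left(-1\right) = 3 + U^{2} \left(-1\right) = 3 - U^{2}$)
$\frac{I{\left(5 \right)} 98 + t{\left(r{\left(-2 \right)} \right)}}{26203 - 10124} = \frac{\left(-6\right) 98 + \left(3 - \left(2 \left(-2\right)\right)^{2}\right)}{26203 - 10124} = \frac{-588 + \left(3 - \left(-4\right)^{2}\right)}{26203 - 10124} = \frac{-588 + \left(3 - 16\right)}{16079} = \left(-588 + \left(3 - 16\right)\right) \frac{1}{16079} = \left(-588 - 13\right) \frac{1}{16079} = \left(-601\right) \frac{1}{16079} = - \frac{601}{16079}$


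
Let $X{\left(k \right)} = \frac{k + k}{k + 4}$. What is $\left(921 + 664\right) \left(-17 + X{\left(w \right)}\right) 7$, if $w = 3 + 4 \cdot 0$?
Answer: $-179105$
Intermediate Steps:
$w = 3$ ($w = 3 + 0 = 3$)
$X{\left(k \right)} = \frac{2 k}{4 + k}$
$\left(921 + 664\right) \left(-17 + X{\left(w \right)}\right) 7 = \left(921 + 664\right) \left(-17 + 2 \cdot 3 \frac{1}{4 + 3}\right) 7 = 1585 \left(-17 + 2 \cdot 3 \cdot \frac{1}{7}\right) 7 = 1585 \left(-17 + \frac{6}{7}\right) 7 = 1585 \left(\left(- \frac{113}{7}\right) 7\right) = 1585 \left(-113\right) = -179105$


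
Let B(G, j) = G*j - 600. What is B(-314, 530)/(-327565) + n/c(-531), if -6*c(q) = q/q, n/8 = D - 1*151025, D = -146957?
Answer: 133863054596/9359 ≈ 1.4303e+7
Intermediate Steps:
B(G, j) = -600 + G*j
n = -2383856 (n = 8*(-146957 - 1*151025) = 8*(-146957 - 151025) = 8*(-297982) = -2383856)
c(q) = -⅙ (c(q) = -q/(6*q) = -⅙*1 = -⅙)
B(-314, 530)/(-327565) + n/c(-531) = (-600 - 314*530)/(-327565) - 2383856/(-⅙) = (-600 - 166420)*(-1/327565) - 2383856*(-6) = -167020*(-1/327565) + 14303136 = 4772/9359 + 14303136 = 133863054596/9359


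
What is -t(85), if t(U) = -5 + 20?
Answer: -15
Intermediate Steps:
t(U) = 15
-t(85) = -1*15 = -15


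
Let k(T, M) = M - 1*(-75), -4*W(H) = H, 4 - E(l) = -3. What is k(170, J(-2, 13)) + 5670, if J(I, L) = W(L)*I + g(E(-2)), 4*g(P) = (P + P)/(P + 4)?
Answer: 63270/11 ≈ 5751.8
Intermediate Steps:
E(l) = 7 (E(l) = 4 - 1*(-3) = 4 + 3 = 7)
g(P) = P/(2*(4 + P)) (g(P) = ((P + P)/(P + 4))/4 = ((2*P)/(4 + P))/4 = (2*P/(4 + P))/4 = P/(2*(4 + P)))
W(H) = -H/4
J(I, L) = 7/22 - I*L/4 (J(I, L) = (-L/4)*I + (½)*7/(4 + 7) = -I*L/4 + (½)*7/11 = -I*L/4 + (½)*7*(1/11) = -I*L/4 + 7/22 = 7/22 - I*L/4)
k(T, M) = 75 + M (k(T, M) = M + 75 = 75 + M)
k(170, J(-2, 13)) + 5670 = (75 + (7/22 - ¼*(-2)*13)) + 5670 = (75 + (7/22 + 13/2)) + 5670 = (75 + 75/11) + 5670 = 900/11 + 5670 = 63270/11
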